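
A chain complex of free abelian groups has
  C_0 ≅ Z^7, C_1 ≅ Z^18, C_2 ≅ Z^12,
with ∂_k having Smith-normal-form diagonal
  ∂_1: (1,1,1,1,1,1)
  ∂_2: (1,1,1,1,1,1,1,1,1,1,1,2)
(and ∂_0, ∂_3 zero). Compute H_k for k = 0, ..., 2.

H_0: b_0 = 7 − 0 − 6 = 1; torsion from ∂_1 factors > 1: none. So H_0 ≅ Z.
H_1: b_1 = 18 − 6 − 12 = 0; torsion from ∂_2 factors > 1: [2]. So H_1 ≅ Z/2.
H_2: b_2 = 12 − 12 − 0 = 0; torsion from ∂_3 factors > 1: none. So H_2 ≅ 0.

H_0 ≅ Z,  H_1 ≅ Z/2,  H_2 = 0.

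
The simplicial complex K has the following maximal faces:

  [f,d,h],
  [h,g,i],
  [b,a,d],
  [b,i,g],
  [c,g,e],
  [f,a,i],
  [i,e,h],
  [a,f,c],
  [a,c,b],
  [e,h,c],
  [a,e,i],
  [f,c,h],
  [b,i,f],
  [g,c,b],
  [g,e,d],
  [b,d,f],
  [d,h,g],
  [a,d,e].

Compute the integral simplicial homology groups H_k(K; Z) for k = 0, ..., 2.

H_0 ≅ Z,  H_1 ≅ Z ⊕ Z_2,  H_2 = 0.

Order the vertices as a < b < c < d < e < f < g < h < i. Listing each simplex with vertices in this order, K has dimension 2 with simplices:

  0-simplices (9): a, b, c, d, e, f, g, h, i
  1-simplices (27): ab, ac, ad, ae, af, ai, bc, bd, bf, bg, bi, ce, cf, cg, ch, de, df, dg, dh, eg, eh, ei, fh, fi, gh, gi, hi
  2-simplices (18): abc, abd, acf, ade, aei, afi, bcg, bdf, bfi, bgi, ceg, ceh, cfh, deg, dfh, dgh, ehi, ghi

giving chain groups C_0 ≅ Z^9, C_1 ≅ Z^27, C_2 ≅ Z^18.

The boundary map ∂_1: C_1 → C_0 is given by ∂[p,q] = [q] − [p]. For instance
  ∂de = e − d.
The resulting 9×27 matrix has rank 8, and its Smith normal form has invariant factors (1,1,1,1,1,1,1,1).

Boundary ∂_2: C_2 → C_1 sends each 2-simplex [p,q,r] to [q,r] − [p,r] + [p,q]. For instance
  ∂cfh = fh − ch + cf,
  ∂abd = bd − ad + ab.
The resulting 27×18 matrix has rank 18, and its Smith normal form has invariant factors (1,1,1,1,1,1,1,1,1,1,1,1,1,1,1,1,1,2).

From H_k ≅ ker(∂_k) / im(∂_{k+1}) we obtain:

  H_0: rank C_0 − rank ∂_1 = 9 − 8 = 1, and the invariant factors of ∂_1 are all 1, so H_0 ≅ Z.
  H_1: rank ker ∂_1 − rank ∂_2 = (27 − 8) − 18 = 1, and ∂_2 has invariant factor 2 > 1, so H_1 ≅ Z ⊕ Z_2.
  H_2: rank ker ∂_2 − rank ∂_3 = (18 − 18) − 0 = 0, and there is no ∂_3, so H_2 ≅ 0.

As a check, the Euler characteristic is 9 − 27 + 18 = 0, which agrees with 1 − 1 + 0 = 0.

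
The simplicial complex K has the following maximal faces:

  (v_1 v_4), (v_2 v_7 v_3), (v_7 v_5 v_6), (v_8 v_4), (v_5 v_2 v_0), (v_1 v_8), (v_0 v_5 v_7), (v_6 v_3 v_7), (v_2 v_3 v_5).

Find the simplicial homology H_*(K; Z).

H_0 ≅ Z^2,  H_1 ≅ Z^2,  H_2 = 0.

We work with the vertex ordering v_0 < v_1 < v_2 < v_3 < v_4 < v_5 < v_6 < v_7 < v_8. The simplices of K, each written with vertices in increasing order, are:

  0-simplices (9): [v_0], [v_1], [v_2], [v_3], [v_4], [v_5], [v_6], [v_7], [v_8]
  1-simplices (15): (15 of them)
  2-simplices (6): [v_0,v_2,v_5], [v_0,v_5,v_7], [v_2,v_3,v_5], [v_2,v_3,v_7], [v_3,v_6,v_7], [v_5,v_6,v_7]

Hence C_0 ≅ Z^9, C_1 ≅ Z^15, C_2 ≅ Z^6.

Boundary ∂_1: C_1 → C_0 sends each edge [p,q] (with p < q) to q − p.
The resulting 9×15 matrix has rank 7, and its Smith normal form has invariant factors (1,1,1,1,1,1,1).

∂_2: C_2 → C_1 maps a triangle to the signed sum of its edges. For instance
  ∂[v_2,v_3,v_5] = [v_3,v_5] − [v_2,v_5] + [v_2,v_3],
  ∂[v_3,v_6,v_7] = [v_6,v_7] − [v_3,v_7] + [v_3,v_6].
As a 15×6 matrix over Z this has rank 6, with invariant factors (1,1,1,1,1,1).

Now H_k = ker ∂_k / im ∂_{k+1}, so:

  H_0: rank C_0 − rank ∂_1 = 9 − 7 = 2, and the invariant factors of ∂_1 are all 1, so H_0 ≅ Z^2.
  H_1: rank ker ∂_1 − rank ∂_2 = (15 − 7) − 6 = 2, and the invariant factors of ∂_2 are all 1, so H_1 ≅ Z^2.
  H_2: rank ker ∂_2 − rank ∂_3 = (6 − 6) − 0 = 0, and there is no ∂_3, so H_2 ≅ 0.

As a check, the Euler characteristic is 9 − 15 + 6 = 0, which agrees with 2 − 2 + 0 = 0.
(K is a triangulation of the disjoint union of the cylinder S^1 x I and the circle S^1.)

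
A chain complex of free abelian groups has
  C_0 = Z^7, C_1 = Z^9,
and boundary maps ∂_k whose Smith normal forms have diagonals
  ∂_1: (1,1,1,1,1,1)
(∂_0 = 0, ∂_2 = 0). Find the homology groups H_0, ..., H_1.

H_0 = Z,  H_1 = Z^3.

H_0: b_0 = 7 − 0 − 6 = 1; torsion from ∂_1 factors > 1: none. So H_0 = Z.
H_1: b_1 = 9 − 6 − 0 = 3; torsion from ∂_2 factors > 1: none. So H_1 = Z^3.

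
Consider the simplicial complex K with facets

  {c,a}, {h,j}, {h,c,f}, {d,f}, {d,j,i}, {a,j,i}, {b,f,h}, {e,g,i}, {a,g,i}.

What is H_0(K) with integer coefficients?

H_0 = Z.

Take the total order a < b < c < d < e < f < g < h < i < j on the vertex set. Then K (dimension 2) consists of the simplices:

  0-simplices (10): a, b, c, d, e, f, g, h, i, j
  1-simplices (17): ac, ag, ai, aj, bf, bh, cf, ch, df, di, dj, eg, ei, fh, gi, hj, ij
  2-simplices (6): agi, aij, bfh, cfh, dij, egi

giving chain groups C_0 ≅ Z^10, C_1 ≅ Z^17, C_2 ≅ Z^6.

∂_1: C_1 → C_0 sends each edge [p,q] (with p < q) to q − p. For instance
  ∂ac = c − a.
The 10×17 boundary matrix has rank 9 and Smith normal form diag(1,1,1,1,1,1,1,1,1).

Boundary ∂_2: C_2 → C_1 maps a triangle to the signed sum of its edges. For instance
  ∂agi = gi − ai + ag,
  ∂bfh = fh − bh + bf.
This gives a 17×6 integer matrix of rank 6; reducing to Smith normal form yields diagonal entries (1,1,1,1,1,1).

Computing H_k = (kernel of ∂_k) / (image of ∂_{k+1}):

  H_0: rank C_0 − rank ∂_1 = 10 − 9 = 1, and the invariant factors of ∂_1 are all 1, so H_0 ≅ Z.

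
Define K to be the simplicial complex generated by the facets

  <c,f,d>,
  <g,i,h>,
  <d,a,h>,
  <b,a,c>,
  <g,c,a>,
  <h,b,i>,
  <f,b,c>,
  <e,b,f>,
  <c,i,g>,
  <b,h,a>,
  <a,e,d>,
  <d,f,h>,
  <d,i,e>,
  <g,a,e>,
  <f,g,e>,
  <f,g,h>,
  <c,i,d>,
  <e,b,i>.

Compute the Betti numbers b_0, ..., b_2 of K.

K has 9 vertices, 27 edges, 18 triangles.
rank ∂_0 = 0, rank ∂_1 = 8 ⇒ b_0 = 9 − 0 − 8 = 1; all invariant factors of ∂_1 are 1 so no torsion. So H_0 ≅ Z.
rank ∂_1 = 8, rank ∂_2 = 17 ⇒ b_1 = 27 − 8 − 17 = 2; all invariant factors of ∂_2 are 1 so no torsion. So H_1 ≅ Z^2.
rank ∂_2 = 17, rank ∂_3 = 0 ⇒ b_2 = 18 − 17 − 0 = 1. So H_2 ≅ Z.

b_0 = 1, b_1 = 2, b_2 = 1.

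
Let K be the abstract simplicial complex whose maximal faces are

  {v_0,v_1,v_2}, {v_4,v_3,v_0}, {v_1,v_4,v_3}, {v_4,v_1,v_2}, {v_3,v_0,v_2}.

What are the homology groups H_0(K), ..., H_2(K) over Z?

H_0 ≅ Z,  H_1 ≅ Z,  H_2 = 0.

Fix the vertex order v_0 < v_1 < v_2 < v_3 < v_4 and write every simplex with vertices in increasing order. Then dim K = 2 and the simplices of K are:

  0-simplices (5): [v_0], [v_1], [v_2], [v_3], [v_4]
  1-simplices (10): [v_0,v_1], [v_0,v_2], [v_0,v_3], [v_0,v_4], [v_1,v_2], [v_1,v_3], [v_1,v_4], [v_2,v_3], [v_2,v_4], [v_3,v_4]
  2-simplices (5): [v_0,v_1,v_2], [v_0,v_2,v_3], [v_0,v_3,v_4], [v_1,v_2,v_4], [v_1,v_3,v_4]

so the chain groups are C_0 ≅ Z^5, C_1 ≅ Z^10, C_2 ≅ Z^5.

The boundary map ∂_1: C_1 → C_0 is given by ∂[p,q] = [q] − [p].
As a 5×10 matrix over Z this has rank 4, with invariant factors (1,1,1,1).

∂_2: C_2 → C_1 acts by ∂[p,q,r] = [q,r] − [p,r] + [p,q]. For instance
  ∂[v_1,v_2,v_4] = [v_2,v_4] − [v_1,v_4] + [v_1,v_2],
  ∂[v_0,v_1,v_2] = [v_1,v_2] − [v_0,v_2] + [v_0,v_1].
This gives a 10×5 integer matrix of rank 5; reducing to Smith normal form yields diagonal entries (1,1,1,1,1).

From H_k ≅ ker(∂_k) / im(∂_{k+1}) we obtain:

  H_0: rank C_0 − rank ∂_1 = 5 − 4 = 1, and the invariant factors of ∂_1 are all 1, so H_0 ≅ Z.
  H_1: rank ker ∂_1 − rank ∂_2 = (10 − 4) − 5 = 1, and the invariant factors of ∂_2 are all 1, so H_1 ≅ Z.
  H_2: rank ker ∂_2 − rank ∂_3 = (5 − 5) − 0 = 0, and there is no ∂_3, so H_2 ≅ 0.

(K is a triangulation of the Möbius band.)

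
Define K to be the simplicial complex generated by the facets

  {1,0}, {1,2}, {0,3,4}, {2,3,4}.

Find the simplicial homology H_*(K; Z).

H_0 = Z,  H_1 = Z,  H_2 = 0.

Order the vertices as 0 < 1 < 2 < 3 < 4. Listing each simplex with vertices in this order, K has dimension 2 with simplices:

  0-simplices (5): [0], [1], [2], [3], [4]
  1-simplices (7): [0,1], [0,3], [0,4], [1,2], [2,3], [2,4], [3,4]
  2-simplices (2): [0,3,4], [2,3,4]

Hence C_0 ≅ Z^5, C_1 ≅ Z^7, C_2 ≅ Z^2.

The boundary map ∂_1: C_1 → C_0 maps an edge to its endpoints' difference, ∂[p,q] = q − p. For instance
  ∂[2,4] = [4] − [2].
The 5×7 boundary matrix has rank 4 and Smith normal form diag(1,1,1,1).

∂_2: C_2 → C_1 acts by ∂[p,q,r] = [q,r] − [p,r] + [p,q]. For instance
  ∂[0,3,4] = [3,4] − [0,4] + [0,3],
  ∂[2,3,4] = [3,4] − [2,4] + [2,3].
The resulting 7×2 matrix has rank 2, and its Smith normal form has invariant factors (1,1).

Computing H_k = (kernel of ∂_k) / (image of ∂_{k+1}):

  H_0: rank C_0 − rank ∂_1 = 5 − 4 = 1, and the invariant factors of ∂_1 are all 1, so H_0 = Z.
  H_1: rank ker ∂_1 − rank ∂_2 = (7 − 4) − 2 = 1, and the invariant factors of ∂_2 are all 1, so H_1 = Z.
  H_2: rank ker ∂_2 − rank ∂_3 = (2 − 2) − 0 = 0, and there is no ∂_3, so H_2 = 0.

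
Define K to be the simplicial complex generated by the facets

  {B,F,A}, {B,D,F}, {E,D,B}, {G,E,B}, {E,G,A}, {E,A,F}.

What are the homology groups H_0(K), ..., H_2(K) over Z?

H_0 = Z,  H_1 = Z,  H_2 = 0.

K has 6 vertices, 12 edges, 6 triangles.
rank ∂_0 = 0, rank ∂_1 = 5 ⇒ b_0 = 6 − 0 − 5 = 1; all invariant factors of ∂_1 are 1 so no torsion. So H_0 ≅ Z.
rank ∂_1 = 5, rank ∂_2 = 6 ⇒ b_1 = 12 − 5 − 6 = 1; all invariant factors of ∂_2 are 1 so no torsion. So H_1 ≅ Z.
rank ∂_2 = 6, rank ∂_3 = 0 ⇒ b_2 = 6 − 6 − 0 = 0. So H_2 ≅ 0.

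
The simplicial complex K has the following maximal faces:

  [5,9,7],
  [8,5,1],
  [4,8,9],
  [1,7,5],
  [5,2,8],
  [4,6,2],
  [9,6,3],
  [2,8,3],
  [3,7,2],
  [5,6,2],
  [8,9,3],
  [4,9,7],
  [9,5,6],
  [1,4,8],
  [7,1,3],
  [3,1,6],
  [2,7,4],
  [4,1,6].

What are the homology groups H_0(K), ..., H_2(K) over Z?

K has 9 vertices, 27 edges, 18 triangles.
rank ∂_0 = 0, rank ∂_1 = 8 ⇒ b_0 = 9 − 0 − 8 = 1; all invariant factors of ∂_1 are 1 so no torsion. So H_0 = Z.
rank ∂_1 = 8, rank ∂_2 = 17 ⇒ b_1 = 27 − 8 − 17 = 2; all invariant factors of ∂_2 are 1 so no torsion. So H_1 = Z^2.
rank ∂_2 = 17, rank ∂_3 = 0 ⇒ b_2 = 18 − 17 − 0 = 1. So H_2 = Z.

H_0 ≅ Z,  H_1 ≅ Z^2,  H_2 ≅ Z.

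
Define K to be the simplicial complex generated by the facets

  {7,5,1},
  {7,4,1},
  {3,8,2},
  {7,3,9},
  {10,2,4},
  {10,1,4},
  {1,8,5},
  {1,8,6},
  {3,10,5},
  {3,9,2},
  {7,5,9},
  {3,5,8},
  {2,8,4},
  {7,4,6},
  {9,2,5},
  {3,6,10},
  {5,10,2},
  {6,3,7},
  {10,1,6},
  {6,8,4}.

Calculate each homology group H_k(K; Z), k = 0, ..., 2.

We work with the vertex ordering 1 < 2 < 3 < 4 < 5 < 6 < 7 < 8 < 9 < 10. The simplices of K, each written with vertices in increasing order, are:

  0-simplices (10): [1], [2], [3], [4], [5], [6], [7], [8], [9], [10]
  1-simplices (30): (30 of them)
  2-simplices (20): (20 of them)

so the chain groups are C_0 ≅ Z^10, C_1 ≅ Z^30, C_2 ≅ Z^20.

Boundary ∂_1: C_1 → C_0 maps an edge to its endpoints' difference, ∂[p,q] = q − p. For instance
  ∂[1,8] = [8] − [1].
The 10×30 boundary matrix has rank 9 and Smith normal form diag(1,1,1,1,1,1,1,1,1).

Boundary ∂_2: C_2 → C_1 maps a triangle to the signed sum of its edges. For instance
  ∂[1,5,7] = [5,7] − [1,7] + [1,5],
  ∂[4,6,7] = [6,7] − [4,7] + [4,6].
The 30×20 boundary matrix has rank 20 and Smith normal form diag(1,1,1,1,1,1,1,1,1,1,1,1,1,1,1,1,1,1,1,2).

Reading off H_k = ker ∂_k / im ∂_{k+1}:

  H_0: rank C_0 − rank ∂_1 = 10 − 9 = 1, and the invariant factors of ∂_1 are all 1, so H_0 ≅ Z.
  H_1: rank ker ∂_1 − rank ∂_2 = (30 − 9) − 20 = 1, and ∂_2 has invariant factor 2 > 1, so H_1 ≅ Z ⊕ Z_2.
  H_2: rank ker ∂_2 − rank ∂_3 = (20 − 20) − 0 = 0, and there is no ∂_3, so H_2 ≅ 0.

As a check, the Euler characteristic is 10 − 30 + 20 = 0, which agrees with 1 − 1 + 0 = 0.

H_0 = Z,  H_1 = Z ⊕ Z_2,  H_2 = 0.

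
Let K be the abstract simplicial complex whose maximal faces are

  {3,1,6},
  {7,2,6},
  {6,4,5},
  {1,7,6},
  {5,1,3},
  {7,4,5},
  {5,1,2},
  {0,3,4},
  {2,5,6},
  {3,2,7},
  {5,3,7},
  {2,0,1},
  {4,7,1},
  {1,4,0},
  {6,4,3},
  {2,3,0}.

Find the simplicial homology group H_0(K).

H_0 = Z.

K has 8 vertices, 24 edges, 16 triangles.
rank ∂_0 = 0, rank ∂_1 = 7 ⇒ b_0 = 8 − 0 − 7 = 1; all invariant factors of ∂_1 are 1 so no torsion. So H_0 ≅ Z.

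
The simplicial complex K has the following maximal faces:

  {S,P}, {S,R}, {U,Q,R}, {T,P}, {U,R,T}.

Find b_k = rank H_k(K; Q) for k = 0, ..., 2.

b_0 = 1, b_1 = 1, b_2 = 0.

Take the total order P < Q < R < S < T < U on the vertex set. Then K (dimension 2) consists of the simplices:

  0-simplices (6): P, Q, R, S, T, U
  1-simplices (8): PS, PT, QR, QU, RS, RT, RU, TU
  2-simplices (2): QRU, RTU

giving chain groups C_0 ≅ Z^6, C_1 ≅ Z^8, C_2 ≅ Z^2.

The boundary map ∂_1: C_1 → C_0 sends each edge [p,q] (with p < q) to q − p. For instance
  ∂PT = T − P.
This gives a 6×8 integer matrix of rank 5; reducing to Smith normal form yields diagonal entries (1,1,1,1,1).

The boundary map ∂_2: C_2 → C_1 sends each 2-simplex [p,q,r] to [q,r] − [p,r] + [p,q]. For instance
  ∂QRU = RU − QU + QR,
  ∂RTU = TU − RU + RT.
The 8×2 boundary matrix has rank 2 and Smith normal form diag(1,1).

Computing H_k = (kernel of ∂_k) / (image of ∂_{k+1}):

  H_0: rank C_0 − rank ∂_1 = 6 − 5 = 1, and the invariant factors of ∂_1 are all 1, so H_0 = Z.
  H_1: rank ker ∂_1 − rank ∂_2 = (8 − 5) − 2 = 1, and the invariant factors of ∂_2 are all 1, so H_1 = Z.
  H_2: rank ker ∂_2 − rank ∂_3 = (2 − 2) − 0 = 0, and there is no ∂_3, so H_2 = 0.

As a check, the Euler characteristic is 6 − 8 + 2 = 0, which agrees with 1 − 1 + 0 = 0.

Hence the Betti numbers are b_0 = 1, b_1 = 1, b_2 = 0.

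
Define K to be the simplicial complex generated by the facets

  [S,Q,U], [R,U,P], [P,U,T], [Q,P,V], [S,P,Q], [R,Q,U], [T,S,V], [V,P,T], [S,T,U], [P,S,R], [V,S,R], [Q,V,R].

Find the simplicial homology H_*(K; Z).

H_0 ≅ Z,  H_1 ≅ Z/2,  H_2 = 0.

We work with the vertex ordering P < Q < R < S < T < U < V. The simplices of K, each written with vertices in increasing order, are:

  0-simplices (7): P, Q, R, S, T, U, V
  1-simplices (18): PQ, PR, PS, PT, PU, PV, QR, QS, QU, QV, RS, RU, RV, ST, SU, SV, TU, TV
  2-simplices (12): PQS, PQV, PRS, PRU, PTU, PTV, QRU, QRV, QSU, RSV, STU, STV

so the chain groups are C_0 ≅ Z^7, C_1 ≅ Z^18, C_2 ≅ Z^12.

The boundary map ∂_1: C_1 → C_0 sends each edge [p,q] (with p < q) to q − p. For instance
  ∂RU = U − R.
This gives a 7×18 integer matrix of rank 6; reducing to Smith normal form yields diagonal entries (1,1,1,1,1,1).

∂_2: C_2 → C_1 maps a triangle to the signed sum of its edges. For instance
  ∂PTV = TV − PV + PT,
  ∂QRU = RU − QU + QR.
As a 18×12 matrix over Z this has rank 12, with invariant factors (1,1,1,1,1,1,1,1,1,1,1,2).

Computing H_k = (kernel of ∂_k) / (image of ∂_{k+1}):

  H_0: rank C_0 − rank ∂_1 = 7 − 6 = 1, and the invariant factors of ∂_1 are all 1, so H_0 = Z.
  H_1: rank ker ∂_1 − rank ∂_2 = (18 − 6) − 12 = 0, and ∂_2 has invariant factor 2 > 1, so H_1 = Z/2.
  H_2: rank ker ∂_2 − rank ∂_3 = (12 − 12) − 0 = 0, and there is no ∂_3, so H_2 = 0.

(K is a triangulation of the real projective plane RP^2.)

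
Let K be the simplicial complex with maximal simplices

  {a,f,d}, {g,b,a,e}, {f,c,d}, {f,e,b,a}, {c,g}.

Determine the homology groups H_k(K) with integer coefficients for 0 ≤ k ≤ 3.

H_0 ≅ Z,  H_1 ≅ Z,  H_2 = 0,  H_3 = 0.

Take the total order a < b < c < d < e < f < g on the vertex set. Then K (dimension 3) consists of the simplices:

  0-simplices (7): a, b, c, d, e, f, g
  1-simplices (14): ab, ad, ae, af, ag, be, bf, bg, cd, cf, cg, df, ef, eg
  2-simplices (9): abe, abf, abg, adf, aef, aeg, bef, beg, cdf
  3-simplices (2): abef, abeg

giving chain groups C_0 ≅ Z^7, C_1 ≅ Z^14, C_2 ≅ Z^9, C_3 ≅ Z^2.

Boundary ∂_1: C_1 → C_0 is given by ∂[p,q] = [q] − [p]. For instance
  ∂be = e − b.
The 7×14 boundary matrix has rank 6 and Smith normal form diag(1,1,1,1,1,1).

The boundary map ∂_2: C_2 → C_1 acts by ∂[p,q,r] = [q,r] − [p,r] + [p,q]. For instance
  ∂abf = bf − af + ab,
  ∂cdf = df − cf + cd.
The 14×9 boundary matrix has rank 7 and Smith normal form diag(1,1,1,1,1,1,1).

The boundary map ∂_3: C_3 → C_2 sends each 3-simplex σ to the alternating sum Σ_i (−1)^i (σ with its i-th vertex removed). For instance
  ∂abef = bef − aef + abf − abe,
  ∂abeg = beg − aeg + abg − abe.
As a 9×2 matrix over Z this has rank 2, with invariant factors (1,1).

Reading off H_k = ker ∂_k / im ∂_{k+1}:

  H_0: rank C_0 − rank ∂_1 = 7 − 6 = 1, and the invariant factors of ∂_1 are all 1, so H_0 = Z.
  H_1: rank ker ∂_1 − rank ∂_2 = (14 − 6) − 7 = 1, and the invariant factors of ∂_2 are all 1, so H_1 = Z.
  H_2: rank ker ∂_2 − rank ∂_3 = (9 − 7) − 2 = 0, and the invariant factors of ∂_3 are all 1, so H_2 = 0.
  H_3: rank ker ∂_3 − rank ∂_4 = (2 − 2) − 0 = 0, and there is no ∂_4, so H_3 = 0.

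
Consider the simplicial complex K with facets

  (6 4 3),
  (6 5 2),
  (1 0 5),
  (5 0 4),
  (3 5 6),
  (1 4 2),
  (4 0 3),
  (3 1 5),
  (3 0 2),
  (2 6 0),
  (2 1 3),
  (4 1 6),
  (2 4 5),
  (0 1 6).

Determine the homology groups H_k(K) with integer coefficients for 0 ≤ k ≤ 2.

We work with the vertex ordering 0 < 1 < 2 < 3 < 4 < 5 < 6. The simplices of K, each written with vertices in increasing order, are:

  0-simplices (7): [0], [1], [2], [3], [4], [5], [6]
  1-simplices (21): [0,1], [0,2], [0,3], [0,4], [0,5], [0,6], [1,2], [1,3], [1,4], [1,5], [1,6], [2,3], [2,4], [2,5], [2,6], [3,4], [3,5], [3,6], [4,5], [4,6], [5,6]
  2-simplices (14): [0,1,5], [0,1,6], [0,2,3], [0,2,6], [0,3,4], [0,4,5], [1,2,3], [1,2,4], [1,3,5], [1,4,6], [2,4,5], [2,5,6], [3,4,6], [3,5,6]

giving chain groups C_0 ≅ Z^7, C_1 ≅ Z^21, C_2 ≅ Z^14.

Boundary ∂_1: C_1 → C_0 sends each edge [p,q] (with p < q) to q − p. For instance
  ∂[3,6] = [6] − [3].
The 7×21 boundary matrix has rank 6 and Smith normal form diag(1,1,1,1,1,1).

The boundary map ∂_2: C_2 → C_1 sends each 2-simplex [p,q,r] to [q,r] − [p,r] + [p,q]. For instance
  ∂[1,4,6] = [4,6] − [1,6] + [1,4],
  ∂[0,4,5] = [4,5] − [0,5] + [0,4].
The 21×14 boundary matrix has rank 13 and Smith normal form diag(1,1,1,1,1,1,1,1,1,1,1,1,1).

Reading off H_k = ker ∂_k / im ∂_{k+1}:

  H_0: rank C_0 − rank ∂_1 = 7 − 6 = 1, and the invariant factors of ∂_1 are all 1, so H_0 = Z.
  H_1: rank ker ∂_1 − rank ∂_2 = (21 − 6) − 13 = 2, and the invariant factors of ∂_2 are all 1, so H_1 = Z^2.
  H_2: rank ker ∂_2 − rank ∂_3 = (14 − 13) − 0 = 1, and there is no ∂_3, so H_2 = Z.

H_0 ≅ Z,  H_1 ≅ Z^2,  H_2 ≅ Z.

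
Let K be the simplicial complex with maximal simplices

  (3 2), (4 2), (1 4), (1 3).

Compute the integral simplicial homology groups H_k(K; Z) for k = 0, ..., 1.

Order the vertices as 1 < 2 < 3 < 4. Listing each simplex with vertices in this order, K has dimension 1 with simplices:

  0-simplices (4): [1], [2], [3], [4]
  1-simplices (4): [1,3], [1,4], [2,3], [2,4]

giving chain groups C_0 ≅ Z^4, C_1 ≅ Z^4.

Boundary ∂_1: C_1 → C_0 maps an edge to its endpoints' difference, ∂[p,q] = q − p. For instance
  ∂[2,4] = [4] − [2].
The 4×4 boundary matrix has rank 3 and Smith normal form diag(1,1,1).

Now H_k = ker ∂_k / im ∂_{k+1}, so:

  H_0: rank C_0 − rank ∂_1 = 4 − 3 = 1, and the invariant factors of ∂_1 are all 1, so H_0 = Z.
  H_1: rank ker ∂_1 − rank ∂_2 = (4 − 3) − 0 = 1, and there is no ∂_2, so H_1 = Z.

H_0 = Z,  H_1 = Z.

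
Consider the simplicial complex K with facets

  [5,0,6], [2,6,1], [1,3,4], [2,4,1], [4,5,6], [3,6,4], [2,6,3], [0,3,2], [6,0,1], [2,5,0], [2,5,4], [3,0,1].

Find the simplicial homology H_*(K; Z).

K has 7 vertices, 18 edges, 12 triangles.
rank ∂_0 = 0, rank ∂_1 = 6 ⇒ b_0 = 7 − 0 − 6 = 1; all invariant factors of ∂_1 are 1 so no torsion. So H_0 ≅ Z.
rank ∂_1 = 6, rank ∂_2 = 12 ⇒ b_1 = 18 − 6 − 12 = 0; ∂_2 has invariant factor(s) [2] giving torsion. So H_1 ≅ Z/2.
rank ∂_2 = 12, rank ∂_3 = 0 ⇒ b_2 = 12 − 12 − 0 = 0. So H_2 ≅ 0.

H_0 ≅ Z,  H_1 ≅ Z/2,  H_2 = 0.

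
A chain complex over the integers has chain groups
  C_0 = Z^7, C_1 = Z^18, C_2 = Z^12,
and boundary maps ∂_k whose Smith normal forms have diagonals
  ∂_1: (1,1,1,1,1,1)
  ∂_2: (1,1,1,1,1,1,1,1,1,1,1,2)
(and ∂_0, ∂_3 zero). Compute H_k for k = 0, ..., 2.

H_0 ≅ Z,  H_1 ≅ Z/2,  H_2 = 0.

H_0: b_0 = 7 − 0 − 6 = 1; torsion from ∂_1 factors > 1: none. So H_0 ≅ Z.
H_1: b_1 = 18 − 6 − 12 = 0; torsion from ∂_2 factors > 1: [2]. So H_1 ≅ Z/2.
H_2: b_2 = 12 − 12 − 0 = 0; torsion from ∂_3 factors > 1: none. So H_2 ≅ 0.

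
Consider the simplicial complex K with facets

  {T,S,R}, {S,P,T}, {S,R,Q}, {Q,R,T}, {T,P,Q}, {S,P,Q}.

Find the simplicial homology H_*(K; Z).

Take the total order P < Q < R < S < T on the vertex set. Then K (dimension 2) consists of the simplices:

  0-simplices (5): P, Q, R, S, T
  1-simplices (9): PQ, PS, PT, QR, QS, QT, RS, RT, ST
  2-simplices (6): PQS, PQT, PST, QRS, QRT, RST

giving chain groups C_0 ≅ Z^5, C_1 ≅ Z^9, C_2 ≅ Z^6.

Boundary ∂_1: C_1 → C_0 is given by ∂[p,q] = [q] − [p]. For instance
  ∂QR = R − Q.
As a 5×9 matrix over Z this has rank 4, with invariant factors (1,1,1,1).

The boundary map ∂_2: C_2 → C_1 sends each 2-simplex [p,q,r] to [q,r] − [p,r] + [p,q]. For instance
  ∂PST = ST − PT + PS,
  ∂QRT = RT − QT + QR.
This gives a 9×6 integer matrix of rank 5; reducing to Smith normal form yields diagonal entries (1,1,1,1,1).

Computing H_k = (kernel of ∂_k) / (image of ∂_{k+1}):

  H_0: rank C_0 − rank ∂_1 = 5 − 4 = 1, and the invariant factors of ∂_1 are all 1, so H_0 = Z.
  H_1: rank ker ∂_1 − rank ∂_2 = (9 − 4) − 5 = 0, and the invariant factors of ∂_2 are all 1, so H_1 = 0.
  H_2: rank ker ∂_2 − rank ∂_3 = (6 − 5) − 0 = 1, and there is no ∂_3, so H_2 = Z.

As a check, the Euler characteristic is 5 − 9 + 6 = 2, which agrees with 1 − 0 + 1 = 2.

H_0 = Z,  H_1 = 0,  H_2 = Z.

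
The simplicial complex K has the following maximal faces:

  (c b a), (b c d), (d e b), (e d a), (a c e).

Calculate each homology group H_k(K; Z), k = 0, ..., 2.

H_0 = Z,  H_1 = Z,  H_2 = 0.

Fix the vertex order a < b < c < d < e and write every simplex with vertices in increasing order. Then dim K = 2 and the simplices of K are:

  0-simplices (5): a, b, c, d, e
  1-simplices (10): ab, ac, ad, ae, bc, bd, be, cd, ce, de
  2-simplices (5): abc, ace, ade, bcd, bde

so the chain groups are C_0 ≅ Z^5, C_1 ≅ Z^10, C_2 ≅ Z^5.

Boundary ∂_1: C_1 → C_0 is given by ∂[p,q] = [q] − [p]. For instance
  ∂ac = c − a.
The 5×10 boundary matrix has rank 4 and Smith normal form diag(1,1,1,1).

∂_2: C_2 → C_1 acts by ∂[p,q,r] = [q,r] − [p,r] + [p,q]. For instance
  ∂ade = de − ae + ad,
  ∂abc = bc − ac + ab.
As a 10×5 matrix over Z this has rank 5, with invariant factors (1,1,1,1,1).

Reading off H_k = ker ∂_k / im ∂_{k+1}:

  H_0: rank C_0 − rank ∂_1 = 5 − 4 = 1, and the invariant factors of ∂_1 are all 1, so H_0 = Z.
  H_1: rank ker ∂_1 − rank ∂_2 = (10 − 4) − 5 = 1, and the invariant factors of ∂_2 are all 1, so H_1 = Z.
  H_2: rank ker ∂_2 − rank ∂_3 = (5 − 5) − 0 = 0, and there is no ∂_3, so H_2 = 0.

(K is a triangulation of the Möbius band.)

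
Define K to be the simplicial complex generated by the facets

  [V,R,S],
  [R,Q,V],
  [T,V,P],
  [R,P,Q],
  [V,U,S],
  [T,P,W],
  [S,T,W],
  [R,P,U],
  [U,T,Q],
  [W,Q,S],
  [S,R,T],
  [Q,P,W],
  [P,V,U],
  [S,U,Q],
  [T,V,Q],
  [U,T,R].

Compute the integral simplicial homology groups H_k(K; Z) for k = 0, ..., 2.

H_0 = Z,  H_1 = Z^2,  H_2 = Z.

K has 8 vertices, 24 edges, 16 triangles.
rank ∂_0 = 0, rank ∂_1 = 7 ⇒ b_0 = 8 − 0 − 7 = 1; all invariant factors of ∂_1 are 1 so no torsion. So H_0 ≅ Z.
rank ∂_1 = 7, rank ∂_2 = 15 ⇒ b_1 = 24 − 7 − 15 = 2; all invariant factors of ∂_2 are 1 so no torsion. So H_1 ≅ Z^2.
rank ∂_2 = 15, rank ∂_3 = 0 ⇒ b_2 = 16 − 15 − 0 = 1. So H_2 ≅ Z.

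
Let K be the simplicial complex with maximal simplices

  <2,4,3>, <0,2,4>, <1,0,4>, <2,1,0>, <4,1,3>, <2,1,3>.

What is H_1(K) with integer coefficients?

H_1 ≅ 0.

K has 5 vertices, 9 edges, 6 triangles.
rank ∂_1 = 4, rank ∂_2 = 5 ⇒ b_1 = 9 − 4 − 5 = 0; all invariant factors of ∂_2 are 1 so no torsion. So H_1 = 0.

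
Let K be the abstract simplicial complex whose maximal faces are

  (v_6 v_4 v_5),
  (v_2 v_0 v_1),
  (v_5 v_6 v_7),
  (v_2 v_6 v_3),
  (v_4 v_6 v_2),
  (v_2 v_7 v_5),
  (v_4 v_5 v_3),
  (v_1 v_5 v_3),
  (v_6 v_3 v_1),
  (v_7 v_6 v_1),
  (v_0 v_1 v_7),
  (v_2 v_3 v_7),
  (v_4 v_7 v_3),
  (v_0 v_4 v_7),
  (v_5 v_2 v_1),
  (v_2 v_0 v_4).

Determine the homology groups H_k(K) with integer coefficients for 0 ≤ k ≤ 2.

H_0 ≅ Z,  H_1 ≅ Z^2,  H_2 ≅ Z.

Take the total order v_0 < v_1 < v_2 < v_3 < v_4 < v_5 < v_6 < v_7 on the vertex set. Then K (dimension 2) consists of the simplices:

  0-simplices (8): [v_0], [v_1], [v_2], [v_3], [v_4], [v_5], [v_6], [v_7]
  1-simplices (24): (24 of them)
  2-simplices (16): (16 of them)

giving chain groups C_0 ≅ Z^8, C_1 ≅ Z^24, C_2 ≅ Z^16.

∂_1: C_1 → C_0 sends each edge [p,q] (with p < q) to q − p.
As a 8×24 matrix over Z this has rank 7, with invariant factors (1,1,1,1,1,1,1).

∂_2: C_2 → C_1 maps a triangle to the signed sum of its edges. For instance
  ∂[v_2,v_3,v_7] = [v_3,v_7] − [v_2,v_7] + [v_2,v_3],
  ∂[v_3,v_4,v_5] = [v_4,v_5] − [v_3,v_5] + [v_3,v_4].
As a 24×16 matrix over Z this has rank 15, with invariant factors (1,1,1,1,1,1,1,1,1,1,1,1,1,1,1).

From H_k ≅ ker(∂_k) / im(∂_{k+1}) we obtain:

  H_0: rank C_0 − rank ∂_1 = 8 − 7 = 1, and the invariant factors of ∂_1 are all 1, so H_0 = Z.
  H_1: rank ker ∂_1 − rank ∂_2 = (24 − 7) − 15 = 2, and the invariant factors of ∂_2 are all 1, so H_1 = Z^2.
  H_2: rank ker ∂_2 − rank ∂_3 = (16 − 15) − 0 = 1, and there is no ∂_3, so H_2 = Z.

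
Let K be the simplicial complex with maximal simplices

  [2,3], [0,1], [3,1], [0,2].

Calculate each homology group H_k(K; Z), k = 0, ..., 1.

We work with the vertex ordering 0 < 1 < 2 < 3. The simplices of K, each written with vertices in increasing order, are:

  0-simplices (4): [0], [1], [2], [3]
  1-simplices (4): [0,1], [0,2], [1,3], [2,3]

so the chain groups are C_0 ≅ Z^4, C_1 ≅ Z^4.

The boundary map ∂_1: C_1 → C_0 is given by ∂[p,q] = [q] − [p].
This gives a 4×4 integer matrix of rank 3; reducing to Smith normal form yields diagonal entries (1,1,1).

Computing H_k = (kernel of ∂_k) / (image of ∂_{k+1}):

  H_0: rank C_0 − rank ∂_1 = 4 − 3 = 1, and the invariant factors of ∂_1 are all 1, so H_0 = Z.
  H_1: rank ker ∂_1 − rank ∂_2 = (4 − 3) − 0 = 1, and there is no ∂_2, so H_1 = Z.

H_0 ≅ Z,  H_1 ≅ Z.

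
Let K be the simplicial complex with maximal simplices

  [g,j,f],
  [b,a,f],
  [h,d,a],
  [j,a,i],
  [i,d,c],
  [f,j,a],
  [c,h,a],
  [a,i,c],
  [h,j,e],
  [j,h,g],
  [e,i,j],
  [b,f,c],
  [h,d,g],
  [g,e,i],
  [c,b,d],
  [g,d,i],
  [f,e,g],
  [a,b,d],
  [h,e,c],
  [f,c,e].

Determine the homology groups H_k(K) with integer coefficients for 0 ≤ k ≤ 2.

We work with the vertex ordering a < b < c < d < e < f < g < h < i < j. The simplices of K, each written with vertices in increasing order, are:

  0-simplices (10): a, b, c, d, e, f, g, h, i, j
  1-simplices (30): ab, ac, ad, af, ah, ai, aj, bc, bd, bf, cd, ce, cf, ch, ci, dg, dh, di, ef, eg, eh, ei, ej, fg, fj, gh, gi, gj, hj, ij
  2-simplices (20): abd, abf, ach, aci, adh, afj, aij, bcd, bcf, cdi, cef, ceh, dgh, dgi, efg, egi, ehj, eij, fgj, ghj

Hence C_0 ≅ Z^10, C_1 ≅ Z^30, C_2 ≅ Z^20.

∂_1: C_1 → C_0 is given by ∂[p,q] = [q] − [p]. For instance
  ∂gj = j − g.
As a 10×30 matrix over Z this has rank 9, with invariant factors (1,1,1,1,1,1,1,1,1).

The boundary map ∂_2: C_2 → C_1 sends each 2-simplex [p,q,r] to [q,r] − [p,r] + [p,q]. For instance
  ∂bcd = cd − bd + bc,
  ∂eij = ij − ej + ei.
The 30×20 boundary matrix has rank 20 and Smith normal form diag(1,1,1,1,1,1,1,1,1,1,1,1,1,1,1,1,1,1,1,2).

Computing H_k = (kernel of ∂_k) / (image of ∂_{k+1}):

  H_0: rank C_0 − rank ∂_1 = 10 − 9 = 1, and the invariant factors of ∂_1 are all 1, so H_0 = Z.
  H_1: rank ker ∂_1 − rank ∂_2 = (30 − 9) − 20 = 1, and ∂_2 has invariant factor 2 > 1, so H_1 = Z ⊕ Z/2Z.
  H_2: rank ker ∂_2 − rank ∂_3 = (20 − 20) − 0 = 0, and there is no ∂_3, so H_2 = 0.

As a check, the Euler characteristic is 10 − 30 + 20 = 0, which agrees with 1 − 1 + 0 = 0.

H_0 = Z,  H_1 = Z ⊕ Z/2Z,  H_2 = 0.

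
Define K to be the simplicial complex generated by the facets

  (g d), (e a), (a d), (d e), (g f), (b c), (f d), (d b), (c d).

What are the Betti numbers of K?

Fix the vertex order a < b < c < d < e < f < g and write every simplex with vertices in increasing order. Then dim K = 1 and the simplices of K are:

  0-simplices (7): a, b, c, d, e, f, g
  1-simplices (9): ad, ae, bc, bd, cd, de, df, dg, fg

Hence C_0 ≅ Z^7, C_1 ≅ Z^9.

The boundary map ∂_1: C_1 → C_0 is given by ∂[p,q] = [q] − [p]. For instance
  ∂fg = g − f.
The resulting 7×9 matrix has rank 6, and its Smith normal form has invariant factors (1,1,1,1,1,1).

From H_k ≅ ker(∂_k) / im(∂_{k+1}) we obtain:

  H_0: rank C_0 − rank ∂_1 = 7 − 6 = 1, and the invariant factors of ∂_1 are all 1, so H_0 = Z.
  H_1: rank ker ∂_1 − rank ∂_2 = (9 − 6) − 0 = 3, and there is no ∂_2, so H_1 = Z^3.

As a check, the Euler characteristic is 7 − 9 = -2, which agrees with 1 − 3 = -2.

Hence the Betti numbers are b_0 = 1, b_1 = 3.

b_0 = 1, b_1 = 3.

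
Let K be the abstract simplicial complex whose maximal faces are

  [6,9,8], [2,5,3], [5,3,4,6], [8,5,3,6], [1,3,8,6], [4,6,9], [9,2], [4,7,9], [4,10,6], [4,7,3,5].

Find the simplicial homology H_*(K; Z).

H_0 ≅ Z,  H_1 ≅ Z,  H_2 = 0,  H_3 = 0.

Take the total order 1 < 2 < 3 < 4 < 5 < 6 < 7 < 8 < 9 < 10 on the vertex set. Then K (dimension 3) consists of the simplices:

  0-simplices (10): [1], [2], [3], [4], [5], [6], [7], [8], [9], [10]
  1-simplices (24): (24 of them)
  2-simplices (18): (18 of them)
  3-simplices (4): [1,3,6,8], [3,4,5,6], [3,4,5,7], [3,5,6,8]

Hence C_0 ≅ Z^10, C_1 ≅ Z^24, C_2 ≅ Z^18, C_3 ≅ Z^4.

The boundary map ∂_1: C_1 → C_0 sends each edge [p,q] (with p < q) to q − p. For instance
  ∂[4,10] = [10] − [4].
This gives a 10×24 integer matrix of rank 9; reducing to Smith normal form yields diagonal entries (1,1,1,1,1,1,1,1,1).

∂_2: C_2 → C_1 sends each 2-simplex [p,q,r] to [q,r] − [p,r] + [p,q]. For instance
  ∂[1,3,8] = [3,8] − [1,8] + [1,3],
  ∂[3,4,5] = [4,5] − [3,5] + [3,4].
The resulting 24×18 matrix has rank 14, and its Smith normal form has invariant factors (1,1,1,1,1,1,1,1,1,1,1,1,1,1).

∂_3: C_3 → C_2 sends each 3-simplex σ to the alternating sum Σ_i (−1)^i (σ with its i-th vertex removed). For instance
  ∂[3,4,5,7] = [4,5,7] − [3,5,7] + [3,4,7] − [3,4,5],
  ∂[3,5,6,8] = [5,6,8] − [3,6,8] + [3,5,8] − [3,5,6].
The 18×4 boundary matrix has rank 4 and Smith normal form diag(1,1,1,1).

Computing H_k = (kernel of ∂_k) / (image of ∂_{k+1}):

  H_0: rank C_0 − rank ∂_1 = 10 − 9 = 1, and the invariant factors of ∂_1 are all 1, so H_0 = Z.
  H_1: rank ker ∂_1 − rank ∂_2 = (24 − 9) − 14 = 1, and the invariant factors of ∂_2 are all 1, so H_1 = Z.
  H_2: rank ker ∂_2 − rank ∂_3 = (18 − 14) − 4 = 0, and the invariant factors of ∂_3 are all 1, so H_2 = 0.
  H_3: rank ker ∂_3 − rank ∂_4 = (4 − 4) − 0 = 0, and there is no ∂_4, so H_3 = 0.

As a check, the Euler characteristic is 10 − 24 + 18 − 4 = 0, which agrees with 1 − 1 + 0 − 0 = 0.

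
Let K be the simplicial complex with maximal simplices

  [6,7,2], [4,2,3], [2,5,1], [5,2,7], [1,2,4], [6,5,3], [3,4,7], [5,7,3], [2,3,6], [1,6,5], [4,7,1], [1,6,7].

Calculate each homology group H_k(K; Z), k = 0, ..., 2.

H_0 ≅ Z,  H_1 ≅ Z/2,  H_2 = 0.

Order the vertices as 1 < 2 < 3 < 4 < 5 < 6 < 7. Listing each simplex with vertices in this order, K has dimension 2 with simplices:

  0-simplices (7): [1], [2], [3], [4], [5], [6], [7]
  1-simplices (18): [1,2], [1,4], [1,5], [1,6], [1,7], [2,3], [2,4], [2,5], [2,6], [2,7], [3,4], [3,5], [3,6], [3,7], [4,7], [5,6], [5,7], [6,7]
  2-simplices (12): [1,2,4], [1,2,5], [1,4,7], [1,5,6], [1,6,7], [2,3,4], [2,3,6], [2,5,7], [2,6,7], [3,4,7], [3,5,6], [3,5,7]

Hence C_0 ≅ Z^7, C_1 ≅ Z^18, C_2 ≅ Z^12.

The boundary map ∂_1: C_1 → C_0 sends each edge [p,q] (with p < q) to q − p. For instance
  ∂[4,7] = [7] − [4].
The 7×18 boundary matrix has rank 6 and Smith normal form diag(1,1,1,1,1,1).

The boundary map ∂_2: C_2 → C_1 maps a triangle to the signed sum of its edges. For instance
  ∂[2,3,4] = [3,4] − [2,4] + [2,3],
  ∂[1,4,7] = [4,7] − [1,7] + [1,4].
The resulting 18×12 matrix has rank 12, and its Smith normal form has invariant factors (1,1,1,1,1,1,1,1,1,1,1,2).

Now H_k = ker ∂_k / im ∂_{k+1}, so:

  H_0: rank C_0 − rank ∂_1 = 7 − 6 = 1, and the invariant factors of ∂_1 are all 1, so H_0 ≅ Z.
  H_1: rank ker ∂_1 − rank ∂_2 = (18 − 6) − 12 = 0, and ∂_2 has invariant factor 2 > 1, so H_1 ≅ Z/2.
  H_2: rank ker ∂_2 − rank ∂_3 = (12 − 12) − 0 = 0, and there is no ∂_3, so H_2 ≅ 0.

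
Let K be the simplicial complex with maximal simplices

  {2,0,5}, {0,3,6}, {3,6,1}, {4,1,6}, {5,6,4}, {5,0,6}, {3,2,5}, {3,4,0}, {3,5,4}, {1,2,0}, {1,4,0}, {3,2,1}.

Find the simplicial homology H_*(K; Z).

K has 7 vertices, 18 edges, 12 triangles.
rank ∂_0 = 0, rank ∂_1 = 6 ⇒ b_0 = 7 − 0 − 6 = 1; all invariant factors of ∂_1 are 1 so no torsion. So H_0 = Z.
rank ∂_1 = 6, rank ∂_2 = 12 ⇒ b_1 = 18 − 6 − 12 = 0; ∂_2 has invariant factor(s) [2] giving torsion. So H_1 = Z/2.
rank ∂_2 = 12, rank ∂_3 = 0 ⇒ b_2 = 12 − 12 − 0 = 0. So H_2 = 0.

H_0 = Z,  H_1 = Z/2,  H_2 = 0.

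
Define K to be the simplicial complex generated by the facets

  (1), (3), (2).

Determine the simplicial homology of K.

Fix the vertex order 1 < 2 < 3 and write every simplex with vertices in increasing order. Then dim K = 0 and the simplices of K are:

  0-simplices (3): [1], [2], [3]

Hence C_0 ≅ Z^3.

Computing H_k = (kernel of ∂_k) / (image of ∂_{k+1}):

  H_0: rank C_0 − rank ∂_1 = 3 − 0 = 3, and there is no ∂_1, so H_0 = Z^3.

(K is a triangulation of a set of 3 points.)

H_0 ≅ Z^3.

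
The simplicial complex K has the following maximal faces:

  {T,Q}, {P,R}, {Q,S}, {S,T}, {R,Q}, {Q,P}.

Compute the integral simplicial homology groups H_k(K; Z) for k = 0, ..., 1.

K has 5 vertices, 6 edges.
rank ∂_0 = 0, rank ∂_1 = 4 ⇒ b_0 = 5 − 0 − 4 = 1; all invariant factors of ∂_1 are 1 so no torsion. So H_0 = Z.
rank ∂_1 = 4, rank ∂_2 = 0 ⇒ b_1 = 6 − 4 − 0 = 2. So H_1 = Z^2.

H_0 = Z,  H_1 = Z^2.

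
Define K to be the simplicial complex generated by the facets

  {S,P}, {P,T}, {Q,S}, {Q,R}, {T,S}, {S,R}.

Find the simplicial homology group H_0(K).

H_0 = Z.

Fix the vertex order P < Q < R < S < T and write every simplex with vertices in increasing order. Then dim K = 1 and the simplices of K are:

  0-simplices (5): P, Q, R, S, T
  1-simplices (6): PS, PT, QR, QS, RS, ST

so the chain groups are C_0 ≅ Z^5, C_1 ≅ Z^6.

Boundary ∂_1: C_1 → C_0 is given by ∂[p,q] = [q] − [p]. For instance
  ∂PT = T − P.
The 5×6 boundary matrix has rank 4 and Smith normal form diag(1,1,1,1).

Computing H_k = (kernel of ∂_k) / (image of ∂_{k+1}):

  H_0: rank C_0 − rank ∂_1 = 5 − 4 = 1, and the invariant factors of ∂_1 are all 1, so H_0 ≅ Z.

(K is a triangulation of a wedge of 2 circles.)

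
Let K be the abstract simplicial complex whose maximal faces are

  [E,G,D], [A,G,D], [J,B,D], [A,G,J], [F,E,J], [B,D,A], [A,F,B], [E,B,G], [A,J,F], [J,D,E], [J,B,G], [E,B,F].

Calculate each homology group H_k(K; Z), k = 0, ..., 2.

H_0 ≅ Z,  H_1 ≅ Z/2,  H_2 = 0.

Fix the vertex order A < B < D < E < F < G < J and write every simplex with vertices in increasing order. Then dim K = 2 and the simplices of K are:

  0-simplices (7): A, B, D, E, F, G, J
  1-simplices (18): AB, AD, AF, AG, AJ, BD, BE, BF, BG, BJ, DE, DG, DJ, EF, EG, EJ, FJ, GJ
  2-simplices (12): ABD, ABF, ADG, AFJ, AGJ, BDJ, BEF, BEG, BGJ, DEG, DEJ, EFJ

Hence C_0 ≅ Z^7, C_1 ≅ Z^18, C_2 ≅ Z^12.

The boundary map ∂_1: C_1 → C_0 is given by ∂[p,q] = [q] − [p]. For instance
  ∂DJ = J − D.
The resulting 7×18 matrix has rank 6, and its Smith normal form has invariant factors (1,1,1,1,1,1).

∂_2: C_2 → C_1 sends each 2-simplex [p,q,r] to [q,r] − [p,r] + [p,q]. For instance
  ∂DEG = EG − DG + DE,
  ∂AGJ = GJ − AJ + AG.
The 18×12 boundary matrix has rank 12 and Smith normal form diag(1,1,1,1,1,1,1,1,1,1,1,2).

Reading off H_k = ker ∂_k / im ∂_{k+1}:

  H_0: rank C_0 − rank ∂_1 = 7 − 6 = 1, and the invariant factors of ∂_1 are all 1, so H_0 ≅ Z.
  H_1: rank ker ∂_1 − rank ∂_2 = (18 − 6) − 12 = 0, and ∂_2 has invariant factor 2 > 1, so H_1 ≅ Z/2.
  H_2: rank ker ∂_2 − rank ∂_3 = (12 − 12) − 0 = 0, and there is no ∂_3, so H_2 ≅ 0.

As a check, the Euler characteristic is 7 − 18 + 12 = 1, which agrees with 1 − 0 + 0 = 1.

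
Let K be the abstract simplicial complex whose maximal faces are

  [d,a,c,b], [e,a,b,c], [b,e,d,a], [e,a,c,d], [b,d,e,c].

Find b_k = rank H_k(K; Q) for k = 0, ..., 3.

Take the total order a < b < c < d < e on the vertex set. Then K (dimension 3) consists of the simplices:

  0-simplices (5): a, b, c, d, e
  1-simplices (10): ab, ac, ad, ae, bc, bd, be, cd, ce, de
  2-simplices (10): abc, abd, abe, acd, ace, ade, bcd, bce, bde, cde
  3-simplices (5): abcd, abce, abde, acde, bcde

Hence C_0 ≅ Z^5, C_1 ≅ Z^10, C_2 ≅ Z^10, C_3 ≅ Z^5.

Boundary ∂_1: C_1 → C_0 maps an edge to its endpoints' difference, ∂[p,q] = q − p.
The 5×10 boundary matrix has rank 4 and Smith normal form diag(1,1,1,1).

The boundary map ∂_2: C_2 → C_1 sends each 2-simplex [p,q,r] to [q,r] − [p,r] + [p,q]. For instance
  ∂ace = ce − ae + ac,
  ∂abc = bc − ac + ab.
The 10×10 boundary matrix has rank 6 and Smith normal form diag(1,1,1,1,1,1).

Boundary ∂_3: C_3 → C_2 sends each 3-simplex σ to the alternating sum Σ_i (−1)^i (σ with its i-th vertex removed). For instance
  ∂abde = bde − ade + abe − abd,
  ∂abcd = bcd − acd + abd − abc.
As a 10×5 matrix over Z this has rank 4, with invariant factors (1,1,1,1).

From H_k ≅ ker(∂_k) / im(∂_{k+1}) we obtain:

  H_0: rank C_0 − rank ∂_1 = 5 − 4 = 1, and the invariant factors of ∂_1 are all 1, so H_0 ≅ Z.
  H_1: rank ker ∂_1 − rank ∂_2 = (10 − 4) − 6 = 0, and the invariant factors of ∂_2 are all 1, so H_1 ≅ 0.
  H_2: rank ker ∂_2 − rank ∂_3 = (10 − 6) − 4 = 0, and the invariant factors of ∂_3 are all 1, so H_2 ≅ 0.
  H_3: rank ker ∂_3 − rank ∂_4 = (5 − 4) − 0 = 1, and there is no ∂_4, so H_3 ≅ Z.

Hence the Betti numbers are b_0 = 1, b_1 = 0, b_2 = 0, b_3 = 1.

b_0 = 1, b_1 = 0, b_2 = 0, b_3 = 1.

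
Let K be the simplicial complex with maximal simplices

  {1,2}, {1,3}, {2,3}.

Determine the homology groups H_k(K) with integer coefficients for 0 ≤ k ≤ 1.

Fix the vertex order 1 < 2 < 3 and write every simplex with vertices in increasing order. Then dim K = 1 and the simplices of K are:

  0-simplices (3): [1], [2], [3]
  1-simplices (3): [1,2], [1,3], [2,3]

giving chain groups C_0 ≅ Z^3, C_1 ≅ Z^3.

Boundary ∂_1: C_1 → C_0 maps an edge to its endpoints' difference, ∂[p,q] = q − p.
As a 3×3 matrix over Z this has rank 2, with invariant factors (1,1).

From H_k ≅ ker(∂_k) / im(∂_{k+1}) we obtain:

  H_0: rank C_0 − rank ∂_1 = 3 − 2 = 1, and the invariant factors of ∂_1 are all 1, so H_0 = Z.
  H_1: rank ker ∂_1 − rank ∂_2 = (3 − 2) − 0 = 1, and there is no ∂_2, so H_1 = Z.

As a check, the Euler characteristic is 3 − 3 = 0, which agrees with 1 − 1 = 0.

H_0 ≅ Z,  H_1 ≅ Z.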